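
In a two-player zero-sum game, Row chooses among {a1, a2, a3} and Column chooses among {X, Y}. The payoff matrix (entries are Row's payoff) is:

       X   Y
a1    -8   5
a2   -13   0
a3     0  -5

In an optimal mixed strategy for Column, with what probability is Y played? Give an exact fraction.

4/9

Row minima: a1 → -8, a2 → -13, a3 → -5; maximin = -5.
Column maxima: X → 0, Y → 5; minimax = 0.
-5 ≠ 0, so there is no saddle point; optimal play is mixed.
a2 is strictly dominated by a1, so Row never plays it.
On the remaining 2×2 (a1, a3 vs X, Y):
Let Row play a1 with probability p. Expected payoff against X: (-8)p + 0(1−p) = −8p; against Y: 5p + (-5)(1−p) = 10p − 5.
Setting these equal: −8p = 10p − 5 ⇒ −18p = -5 ⇒ p = 5/18, and the value is (-8)·(5/18) = -20/9.
For Column: with q = P(X), equating a1's and a3's payoffs gives −13q + 5 = 5q − 5 ⇒ q = 5/9.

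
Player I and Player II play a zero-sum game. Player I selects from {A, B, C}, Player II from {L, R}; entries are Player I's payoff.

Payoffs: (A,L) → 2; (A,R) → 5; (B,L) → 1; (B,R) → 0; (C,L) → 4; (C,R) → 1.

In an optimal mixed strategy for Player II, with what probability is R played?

Row minima: A → 2, B → 0, C → 1; maximin = 2.
Column maxima: L → 4, R → 5; minimax = 4.
2 ≠ 4, so there is no saddle point; optimal play is mixed.
B is strictly dominated by A, so Player I never plays it.
On the remaining 2×2 (A, C vs L, R):
Let Player I play A with probability p. Expected payoff against L: 2p + 4(1−p) = −2p + 4; against R: 5p + 1(1−p) = 4p + 1.
Setting these equal: −2p + 4 = 4p + 1 ⇒ −6p = -3 ⇒ p = 1/2, and the value is (-2)·(1/2) + 4 = 3.
For Player II: with q = P(L), equating A's and C's payoffs gives −3q + 5 = 3q + 1 ⇒ q = 2/3.

1/3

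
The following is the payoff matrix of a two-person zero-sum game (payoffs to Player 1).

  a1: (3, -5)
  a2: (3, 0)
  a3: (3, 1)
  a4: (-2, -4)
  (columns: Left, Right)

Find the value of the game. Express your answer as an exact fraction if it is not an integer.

Row minima: a1 → -5, a2 → 0, a3 → 1, a4 → -4; maximin = 1.
Column maxima: Left → 3, Right → 1; minimax = 1.
Since maximin = minimax = 1, there is a saddle point and the value is 1.

1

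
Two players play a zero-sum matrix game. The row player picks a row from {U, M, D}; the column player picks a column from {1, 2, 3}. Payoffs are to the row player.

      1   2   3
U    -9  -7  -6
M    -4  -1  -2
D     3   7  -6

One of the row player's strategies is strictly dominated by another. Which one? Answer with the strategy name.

M gives a strictly higher payoff than U against every column: -4 > -9, -1 > -7, -2 > -6.
So U is strictly dominated and the row player never plays it.

U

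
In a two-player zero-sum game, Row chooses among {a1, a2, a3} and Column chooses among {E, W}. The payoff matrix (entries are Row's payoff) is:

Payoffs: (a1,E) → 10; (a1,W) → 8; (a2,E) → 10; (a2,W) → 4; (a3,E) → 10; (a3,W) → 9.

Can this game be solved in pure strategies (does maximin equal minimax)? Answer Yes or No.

Row minima: a1 → 8, a2 → 4, a3 → 9; maximin = 9.
Column maxima: E → 10, W → 9; minimax = 9.
maximin = minimax = 9, so a saddle point exists.

Yes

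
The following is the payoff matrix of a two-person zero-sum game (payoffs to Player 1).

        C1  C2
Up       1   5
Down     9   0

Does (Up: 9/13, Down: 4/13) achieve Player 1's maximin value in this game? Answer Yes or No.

Against C1 this mix gives (9/13)·1 + (4/13)·9 = 45/13.
Against C2 this mix gives (9/13)·5 + (4/13)·0 = 45/13.
All of Player 2's active replies (C1, C2) yield 45/13, and no column does worse for Player 1. The mix makes Player 2 indifferent and guarantees 45/13, so it is optimal.

Yes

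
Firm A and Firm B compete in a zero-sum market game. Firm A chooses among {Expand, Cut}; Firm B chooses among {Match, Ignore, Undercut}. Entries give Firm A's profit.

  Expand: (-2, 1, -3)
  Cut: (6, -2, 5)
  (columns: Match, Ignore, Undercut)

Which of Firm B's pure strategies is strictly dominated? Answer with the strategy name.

Undercut holds Firm A's payoff strictly below Match in every row: -3 < -2, 5 < 6.
So Match is strictly dominated for Firm B.

Match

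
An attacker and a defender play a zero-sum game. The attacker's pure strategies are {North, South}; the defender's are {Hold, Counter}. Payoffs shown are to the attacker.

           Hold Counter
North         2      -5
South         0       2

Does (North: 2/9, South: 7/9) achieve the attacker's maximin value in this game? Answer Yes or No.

Yes

Against Hold this mix gives (2/9)·2 + (7/9)·0 = 4/9.
Against Counter this mix gives (2/9)·(-5) + (7/9)·2 = 4/9.
All of the defender's active replies (Hold, Counter) yield 4/9, and no column does worse for the attacker. The mix makes the defender indifferent and guarantees 4/9, so it is optimal.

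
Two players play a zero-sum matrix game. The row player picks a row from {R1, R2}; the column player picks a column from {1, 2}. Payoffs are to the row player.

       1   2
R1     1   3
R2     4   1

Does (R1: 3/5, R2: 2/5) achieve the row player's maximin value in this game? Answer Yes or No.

Yes

Against 1 this mix gives (3/5)·1 + (2/5)·4 = 11/5.
Against 2 this mix gives (3/5)·3 + (2/5)·1 = 11/5.
All of the column player's active replies (1, 2) yield 11/5, and no column does worse for the row player. The mix makes the column player indifferent and guarantees 11/5, so it is optimal.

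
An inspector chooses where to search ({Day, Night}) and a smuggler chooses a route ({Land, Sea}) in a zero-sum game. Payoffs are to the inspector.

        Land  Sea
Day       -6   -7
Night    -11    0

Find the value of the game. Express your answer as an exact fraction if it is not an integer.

Row minima: Day → -7, Night → -11; maximin = -7.
Column maxima: Land → -6, Sea → 0; minimax = -6.
-7 ≠ -6, so there is no saddle point; optimal play is mixed.
Let the inspector play Day with probability p. Expected payoff against Land: (-6)p + (-11)(1−p) = 5p − 11; against Sea: (-7)p + 0(1−p) = −7p.
Setting these equal: 5p − 11 = −7p ⇒ 12p = 11 ⇒ p = 11/12, and the value is (5)·(11/12) − 11 = -77/12.
For the smuggler: with q = P(Land), equating Day's and Night's payoffs gives q − 7 = −11q ⇒ q = 7/12.

-77/12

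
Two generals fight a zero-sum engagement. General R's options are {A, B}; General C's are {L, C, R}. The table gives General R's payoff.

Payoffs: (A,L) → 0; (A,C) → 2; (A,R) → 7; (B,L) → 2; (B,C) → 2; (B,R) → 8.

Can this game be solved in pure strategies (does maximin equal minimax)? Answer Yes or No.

Row minima: A → 0, B → 2; maximin = 2.
Column maxima: L → 2, C → 2, R → 8; minimax = 2.
maximin = minimax = 2, so a saddle point exists.

Yes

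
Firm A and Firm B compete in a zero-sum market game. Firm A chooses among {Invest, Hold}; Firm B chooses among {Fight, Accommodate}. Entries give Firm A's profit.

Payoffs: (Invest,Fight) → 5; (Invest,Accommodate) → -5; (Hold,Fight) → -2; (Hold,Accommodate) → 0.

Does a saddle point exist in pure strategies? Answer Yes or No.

No

Row minima: Invest → -5, Hold → -2; maximin = -2.
Column maxima: Fight → 5, Accommodate → 0; minimax = 0.
-2 ≠ 0, so no pure-strategy equilibrium exists.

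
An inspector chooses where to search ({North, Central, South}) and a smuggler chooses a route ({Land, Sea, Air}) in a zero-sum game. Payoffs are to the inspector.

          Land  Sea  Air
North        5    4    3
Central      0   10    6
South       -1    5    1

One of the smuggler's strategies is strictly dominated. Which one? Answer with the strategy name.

Air holds the inspector's payoff strictly below Sea in every row: 3 < 4, 6 < 10, 1 < 5.
So Sea is strictly dominated for the smuggler.

Sea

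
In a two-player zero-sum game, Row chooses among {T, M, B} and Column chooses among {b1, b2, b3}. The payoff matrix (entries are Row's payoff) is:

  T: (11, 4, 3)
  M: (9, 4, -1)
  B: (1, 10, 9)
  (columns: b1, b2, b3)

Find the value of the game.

Row minima: T → 3, M → -1, B → 1; maximin = 3.
Column maxima: b1 → 11, b2 → 10, b3 → 9; minimax = 9.
3 ≠ 9, so there is no saddle point; optimal play is mixed.
b2 is strictly dominated by b3 (it gives Row strictly more in every row), so Column never plays it.
With b2 eliminated, M is strictly dominated by T (T gives Row strictly more in every remaining column), so Row never plays it.
On the remaining 2×2 (T, B vs b1, b3):
Let Row play T with probability p. Expected payoff against b1: 11p + 1(1−p) = 10p + 1; against b3: 3p + 9(1−p) = −6p + 9.
Setting these equal: 10p + 1 = −6p + 9 ⇒ 16p = 8 ⇒ p = 1/2, and the value is (10)·(1/2) + 1 = 6.
For Column: with q = P(b1), equating T's and B's payoffs gives 8q + 3 = −8q + 9 ⇒ q = 3/8.

6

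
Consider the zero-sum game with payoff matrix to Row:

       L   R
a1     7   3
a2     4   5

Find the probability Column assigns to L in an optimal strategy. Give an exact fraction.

Row minima: a1 → 3, a2 → 4; maximin = 4.
Column maxima: L → 7, R → 5; minimax = 5.
4 ≠ 5, so there is no saddle point; optimal play is mixed.
Let Row play a1 with probability p. Expected payoff against L: 7p + 4(1−p) = 3p + 4; against R: 3p + 5(1−p) = −2p + 5.
Setting these equal: 3p + 4 = −2p + 5 ⇒ 5p = 1 ⇒ p = 1/5, and the value is (3)·(1/5) + 4 = 23/5.
For Column: with q = P(L), equating a1's and a2's payoffs gives 4q + 3 = −q + 5 ⇒ q = 2/5.

2/5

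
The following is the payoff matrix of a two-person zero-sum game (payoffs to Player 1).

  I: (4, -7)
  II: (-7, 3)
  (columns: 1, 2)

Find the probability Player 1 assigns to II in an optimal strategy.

11/21

Row minima: I → -7, II → -7; maximin = -7.
Column maxima: 1 → 4, 2 → 3; minimax = 3.
-7 ≠ 3, so there is no saddle point; optimal play is mixed.
Let Player 1 play I with probability p. Expected payoff against 1: 4p + (-7)(1−p) = 11p − 7; against 2: (-7)p + 3(1−p) = −10p + 3.
Setting these equal: 11p − 7 = −10p + 3 ⇒ 21p = 10 ⇒ p = 10/21, and the value is (11)·(10/21) − 7 = -37/21.
For Player 2: with q = P(1), equating I's and II's payoffs gives 11q − 7 = −10q + 3 ⇒ q = 10/21.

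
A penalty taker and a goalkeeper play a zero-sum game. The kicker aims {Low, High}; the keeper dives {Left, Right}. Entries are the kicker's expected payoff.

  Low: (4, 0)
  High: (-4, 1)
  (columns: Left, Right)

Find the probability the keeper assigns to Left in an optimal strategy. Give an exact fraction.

1/9

Row minima: Low → 0, High → -4; maximin = 0.
Column maxima: Left → 4, Right → 1; minimax = 1.
0 ≠ 1, so there is no saddle point; optimal play is mixed.
Let the kicker play Low with probability p. Expected payoff against Left: 4p + (-4)(1−p) = 8p − 4; against Right: 0p + 1(1−p) = −p + 1.
Setting these equal: 8p − 4 = −p + 1 ⇒ 9p = 5 ⇒ p = 5/9, and the value is (8)·(5/9) − 4 = 4/9.
For the keeper: with q = P(Left), equating Low's and High's payoffs gives 4q = −5q + 1 ⇒ q = 1/9.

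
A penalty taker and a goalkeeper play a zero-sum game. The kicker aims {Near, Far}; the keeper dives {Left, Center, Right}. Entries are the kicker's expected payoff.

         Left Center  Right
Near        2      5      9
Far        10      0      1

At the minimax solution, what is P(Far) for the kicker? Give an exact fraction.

Row minima: Near → 2, Far → 0; maximin = 2.
Column maxima: Left → 10, Center → 5, Right → 9; minimax = 5.
2 ≠ 5, so there is no saddle point; optimal play is mixed.
Right is strictly dominated by Center (it gives the kicker strictly more in every row), so the keeper never plays it.
On the remaining 2×2 (Near, Far vs Left, Center):
Let the kicker play Near with probability p. Expected payoff against Left: 2p + 10(1−p) = −8p + 10; against Center: 5p + 0(1−p) = 5p.
Setting these equal: −8p + 10 = 5p ⇒ −13p = -10 ⇒ p = 10/13, and the value is (-8)·(10/13) + 10 = 50/13.
For the keeper: with q = P(Left), equating Near's and Far's payoffs gives −3q + 5 = 10q ⇒ q = 5/13.

3/13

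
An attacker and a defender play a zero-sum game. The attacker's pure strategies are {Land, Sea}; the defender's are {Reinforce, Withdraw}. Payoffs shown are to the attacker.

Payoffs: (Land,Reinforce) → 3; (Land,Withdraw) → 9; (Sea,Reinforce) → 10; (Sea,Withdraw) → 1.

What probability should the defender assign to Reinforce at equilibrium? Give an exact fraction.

Row minima: Land → 3, Sea → 1; maximin = 3.
Column maxima: Reinforce → 10, Withdraw → 9; minimax = 9.
3 ≠ 9, so there is no saddle point; optimal play is mixed.
Let the attacker play Land with probability p. Expected payoff against Reinforce: 3p + 10(1−p) = −7p + 10; against Withdraw: 9p + 1(1−p) = 8p + 1.
Setting these equal: −7p + 10 = 8p + 1 ⇒ −15p = -9 ⇒ p = 3/5, and the value is (-7)·(3/5) + 10 = 29/5.
For the defender: with q = P(Reinforce), equating Land's and Sea's payoffs gives −6q + 9 = 9q + 1 ⇒ q = 8/15.

8/15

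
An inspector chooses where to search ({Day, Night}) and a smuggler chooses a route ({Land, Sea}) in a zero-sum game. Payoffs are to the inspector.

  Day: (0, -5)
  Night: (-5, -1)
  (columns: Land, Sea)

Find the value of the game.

Row minima: Day → -5, Night → -5; maximin = -5.
Column maxima: Land → 0, Sea → -1; minimax = -1.
-5 ≠ -1, so there is no saddle point; optimal play is mixed.
Let the inspector play Day with probability p. Expected payoff against Land: 0p + (-5)(1−p) = 5p − 5; against Sea: (-5)p + (-1)(1−p) = −4p − 1.
Setting these equal: 5p − 5 = −4p − 1 ⇒ 9p = 4 ⇒ p = 4/9, and the value is (5)·(4/9) − 5 = -25/9.
For the smuggler: with q = P(Land), equating Day's and Night's payoffs gives 5q − 5 = −4q − 1 ⇒ q = 4/9.

-25/9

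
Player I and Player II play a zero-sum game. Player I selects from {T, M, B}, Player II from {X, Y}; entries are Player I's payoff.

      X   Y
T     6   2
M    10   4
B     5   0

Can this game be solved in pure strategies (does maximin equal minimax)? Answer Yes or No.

Row minima: T → 2, M → 4, B → 0; maximin = 4.
Column maxima: X → 10, Y → 4; minimax = 4.
maximin = minimax = 4, so a saddle point exists.

Yes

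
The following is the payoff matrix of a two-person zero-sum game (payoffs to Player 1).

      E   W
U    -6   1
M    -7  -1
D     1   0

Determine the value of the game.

Row minima: U → -6, M → -7, D → 0; maximin = 0.
Column maxima: E → 1, W → 1; minimax = 1.
0 ≠ 1, so there is no saddle point; optimal play is mixed.
M is strictly dominated by U, so Player 1 never plays it.
On the remaining 2×2 (U, D vs E, W):
Let Player 1 play U with probability p. Expected payoff against E: (-6)p + 1(1−p) = −7p + 1; against W: 1p + 0(1−p) = p.
Setting these equal: −7p + 1 = p ⇒ −8p = -1 ⇒ p = 1/8, and the value is (-7)·(1/8) + 1 = 1/8.
For Player 2: with q = P(E), equating U's and D's payoffs gives −7q + 1 = q ⇒ q = 1/8.

1/8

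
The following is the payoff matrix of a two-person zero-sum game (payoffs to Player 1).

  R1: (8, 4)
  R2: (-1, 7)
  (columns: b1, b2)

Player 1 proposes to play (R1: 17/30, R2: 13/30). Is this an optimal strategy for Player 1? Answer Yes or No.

Against b1 this mix gives (17/30)·8 + (13/30)·(-1) = 41/10.
Against b2 this mix gives (17/30)·4 + (13/30)·7 = 53/10.
Player 2 will play b1, holding Player 1 to 41/10. Shifting weight toward the row that does better against b1 would raise this floor (the equalizing mix achieves 5 against both b1 and b2), so the proposed strategy is not optimal.

No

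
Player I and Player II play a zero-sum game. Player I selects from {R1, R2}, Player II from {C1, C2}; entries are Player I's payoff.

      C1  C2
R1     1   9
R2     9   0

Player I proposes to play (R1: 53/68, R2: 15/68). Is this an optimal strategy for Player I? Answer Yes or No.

No

Against C1 this mix gives (53/68)·1 + (15/68)·9 = 47/17.
Against C2 this mix gives (53/68)·9 + (15/68)·0 = 477/68.
Player II will play C1, holding Player I to 47/17. Shifting weight toward the row that does better against C1 would raise this floor (the equalizing mix achieves 81/17 against both C1 and C2), so the proposed strategy is not optimal.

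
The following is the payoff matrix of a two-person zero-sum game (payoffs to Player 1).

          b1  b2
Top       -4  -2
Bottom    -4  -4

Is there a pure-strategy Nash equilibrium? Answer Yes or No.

Row minima: Top → -4, Bottom → -4; maximin = -4.
Column maxima: b1 → -4, b2 → -2; minimax = -4.
maximin = minimax = -4, so a saddle point exists.

Yes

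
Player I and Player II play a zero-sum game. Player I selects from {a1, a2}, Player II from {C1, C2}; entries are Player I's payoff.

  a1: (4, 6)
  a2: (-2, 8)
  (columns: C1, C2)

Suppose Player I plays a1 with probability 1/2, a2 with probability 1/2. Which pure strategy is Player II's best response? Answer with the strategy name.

C1

If Player II plays C1, Player I's expected payoff is (1/2)·4 + (1/2)·(-2) = 1.
If Player II plays C2, Player I's expected payoff is (1/2)·6 + (1/2)·8 = 7.
Player II minimizes Player I's payoff; the smallest is 1, so the best response is C1.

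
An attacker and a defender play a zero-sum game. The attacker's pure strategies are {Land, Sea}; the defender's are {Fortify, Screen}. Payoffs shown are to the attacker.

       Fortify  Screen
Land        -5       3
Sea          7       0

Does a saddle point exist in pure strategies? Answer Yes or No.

Row minima: Land → -5, Sea → 0; maximin = 0.
Column maxima: Fortify → 7, Screen → 3; minimax = 3.
0 ≠ 3, so no pure-strategy equilibrium exists.

No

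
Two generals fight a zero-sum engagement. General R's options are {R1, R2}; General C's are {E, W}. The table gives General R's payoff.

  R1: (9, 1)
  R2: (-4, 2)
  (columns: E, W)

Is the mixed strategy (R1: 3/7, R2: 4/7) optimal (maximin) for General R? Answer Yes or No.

Against E this mix gives (3/7)·9 + (4/7)·(-4) = 11/7.
Against W this mix gives (3/7)·1 + (4/7)·2 = 11/7.
All of General C's active replies (E, W) yield 11/7, and no column does worse for General R. The mix makes General C indifferent and guarantees 11/7, so it is optimal.

Yes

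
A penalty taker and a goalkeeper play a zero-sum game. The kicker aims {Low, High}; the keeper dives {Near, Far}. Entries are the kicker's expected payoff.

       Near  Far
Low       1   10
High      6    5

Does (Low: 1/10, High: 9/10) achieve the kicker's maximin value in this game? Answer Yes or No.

Yes

Against Near this mix gives (1/10)·1 + (9/10)·6 = 11/2.
Against Far this mix gives (1/10)·10 + (9/10)·5 = 11/2.
All of the keeper's active replies (Near, Far) yield 11/2, and no column does worse for the kicker. The mix makes the keeper indifferent and guarantees 11/2, so it is optimal.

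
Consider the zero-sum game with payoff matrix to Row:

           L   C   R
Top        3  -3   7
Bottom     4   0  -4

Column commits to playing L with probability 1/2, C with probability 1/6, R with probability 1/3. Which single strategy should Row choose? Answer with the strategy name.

Top

Expected payoff of Top: (1/2)·3 + (1/6)·(-3) + (1/3)·7 = 10/3.
Expected payoff of Bottom: (1/2)·4 + (1/6)·0 + (1/3)·(-4) = 2/3.
The largest is 10/3, so Row's best response is Top.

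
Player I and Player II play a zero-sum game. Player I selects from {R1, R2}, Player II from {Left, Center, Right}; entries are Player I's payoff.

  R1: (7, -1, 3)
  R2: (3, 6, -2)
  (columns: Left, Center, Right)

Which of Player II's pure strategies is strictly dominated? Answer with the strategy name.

Left

Right holds Player I's payoff strictly below Left in every row: 3 < 7, -2 < 3.
So Left is strictly dominated for Player II.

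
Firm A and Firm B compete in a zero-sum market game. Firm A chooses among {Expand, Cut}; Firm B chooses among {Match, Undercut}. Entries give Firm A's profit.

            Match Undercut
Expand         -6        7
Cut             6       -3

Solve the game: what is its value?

12/11

Row minima: Expand → -6, Cut → -3; maximin = -3.
Column maxima: Match → 6, Undercut → 7; minimax = 6.
-3 ≠ 6, so there is no saddle point; optimal play is mixed.
Let Firm A play Expand with probability p. Expected payoff against Match: (-6)p + 6(1−p) = −12p + 6; against Undercut: 7p + (-3)(1−p) = 10p − 3.
Setting these equal: −12p + 6 = 10p − 3 ⇒ −22p = -9 ⇒ p = 9/22, and the value is (-12)·(9/22) + 6 = 12/11.
For Firm B: with q = P(Match), equating Expand's and Cut's payoffs gives −13q + 7 = 9q − 3 ⇒ q = 5/11.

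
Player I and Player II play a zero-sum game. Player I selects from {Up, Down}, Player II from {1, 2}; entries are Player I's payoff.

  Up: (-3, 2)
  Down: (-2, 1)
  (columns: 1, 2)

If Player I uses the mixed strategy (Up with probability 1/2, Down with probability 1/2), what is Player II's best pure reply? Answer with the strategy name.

1

If Player II plays 1, Player I's expected payoff is (1/2)·(-3) + (1/2)·(-2) = -5/2.
If Player II plays 2, Player I's expected payoff is (1/2)·2 + (1/2)·1 = 3/2.
Player II minimizes Player I's payoff; the smallest is -5/2, so the best response is 1.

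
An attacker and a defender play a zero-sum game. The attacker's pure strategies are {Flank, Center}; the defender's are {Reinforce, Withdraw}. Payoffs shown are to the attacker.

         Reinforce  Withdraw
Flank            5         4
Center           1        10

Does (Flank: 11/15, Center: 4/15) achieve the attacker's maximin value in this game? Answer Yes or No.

No

Against Reinforce this mix gives (11/15)·5 + (4/15)·1 = 59/15.
Against Withdraw this mix gives (11/15)·4 + (4/15)·10 = 28/5.
The defender will play Reinforce, holding the attacker to 59/15. Shifting weight toward the row that does better against Reinforce would raise this floor (the equalizing mix achieves 23/5 against both Reinforce and Withdraw), so the proposed strategy is not optimal.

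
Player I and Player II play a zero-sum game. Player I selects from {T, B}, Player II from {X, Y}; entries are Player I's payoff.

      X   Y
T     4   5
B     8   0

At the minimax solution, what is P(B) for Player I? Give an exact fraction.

1/9

Row minima: T → 4, B → 0; maximin = 4.
Column maxima: X → 8, Y → 5; minimax = 5.
4 ≠ 5, so there is no saddle point; optimal play is mixed.
Let Player I play T with probability p. Expected payoff against X: 4p + 8(1−p) = −4p + 8; against Y: 5p + 0(1−p) = 5p.
Setting these equal: −4p + 8 = 5p ⇒ −9p = -8 ⇒ p = 8/9, and the value is (-4)·(8/9) + 8 = 40/9.
For Player II: with q = P(X), equating T's and B's payoffs gives −q + 5 = 8q ⇒ q = 5/9.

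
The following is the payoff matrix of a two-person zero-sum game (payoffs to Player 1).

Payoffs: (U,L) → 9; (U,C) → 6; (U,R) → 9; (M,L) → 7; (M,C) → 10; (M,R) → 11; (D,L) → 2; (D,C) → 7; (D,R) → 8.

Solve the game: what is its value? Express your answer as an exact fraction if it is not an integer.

Row minima: U → 6, M → 7, D → 2; maximin = 7.
Column maxima: L → 9, C → 10, R → 11; minimax = 9.
7 ≠ 9, so there is no saddle point; optimal play is mixed.
D is strictly dominated by M, so Player 1 never plays it.
R is strictly dominated by C (it gives Player 1 strictly more in every row), so Player 2 never plays it.
On the remaining 2×2 (U, M vs L, C):
Let Player 1 play U with probability p. Expected payoff against L: 9p + 7(1−p) = 2p + 7; against C: 6p + 10(1−p) = −4p + 10.
Setting these equal: 2p + 7 = −4p + 10 ⇒ 6p = 3 ⇒ p = 1/2, and the value is (2)·(1/2) + 7 = 8.
For Player 2: with q = P(L), equating U's and M's payoffs gives 3q + 6 = −3q + 10 ⇒ q = 2/3.

8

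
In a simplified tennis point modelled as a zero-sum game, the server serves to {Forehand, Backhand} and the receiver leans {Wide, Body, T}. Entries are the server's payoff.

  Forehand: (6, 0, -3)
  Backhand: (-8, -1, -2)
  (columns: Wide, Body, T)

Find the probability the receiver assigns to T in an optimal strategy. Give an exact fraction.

14/15

Row minima: Forehand → -3, Backhand → -8; maximin = -3.
Column maxima: Wide → 6, Body → 0, T → -2; minimax = -2.
-3 ≠ -2, so there is no saddle point; optimal play is mixed.
Body is strictly dominated by T (it gives the server strictly more in every row), so the receiver never plays it.
On the remaining 2×2 (Forehand, Backhand vs Wide, T):
Let the server play Forehand with probability p. Expected payoff against Wide: 6p + (-8)(1−p) = 14p − 8; against T: (-3)p + (-2)(1−p) = −p − 2.
Setting these equal: 14p − 8 = −p − 2 ⇒ 15p = 6 ⇒ p = 2/5, and the value is (14)·(2/5) − 8 = -12/5.
For the receiver: with q = P(Wide), equating Forehand's and Backhand's payoffs gives 9q − 3 = −6q − 2 ⇒ q = 1/15.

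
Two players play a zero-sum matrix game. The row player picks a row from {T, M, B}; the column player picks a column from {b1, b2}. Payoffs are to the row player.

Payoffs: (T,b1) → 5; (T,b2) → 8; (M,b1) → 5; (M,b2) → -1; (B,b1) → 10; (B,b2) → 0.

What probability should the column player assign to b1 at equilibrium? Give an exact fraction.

Row minima: T → 5, M → -1, B → 0; maximin = 5.
Column maxima: b1 → 10, b2 → 8; minimax = 8.
5 ≠ 8, so there is no saddle point; optimal play is mixed.
M is strictly dominated by B, so the row player never plays it.
On the remaining 2×2 (T, B vs b1, b2):
Let the row player play T with probability p. Expected payoff against b1: 5p + 10(1−p) = −5p + 10; against b2: 8p + 0(1−p) = 8p.
Setting these equal: −5p + 10 = 8p ⇒ −13p = -10 ⇒ p = 10/13, and the value is (-5)·(10/13) + 10 = 80/13.
For the column player: with q = P(b1), equating T's and B's payoffs gives −3q + 8 = 10q ⇒ q = 8/13.

8/13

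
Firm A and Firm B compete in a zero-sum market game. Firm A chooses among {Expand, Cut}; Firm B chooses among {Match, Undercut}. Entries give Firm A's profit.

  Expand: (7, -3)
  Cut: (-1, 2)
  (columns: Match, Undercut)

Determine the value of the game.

Row minima: Expand → -3, Cut → -1; maximin = -1.
Column maxima: Match → 7, Undercut → 2; minimax = 2.
-1 ≠ 2, so there is no saddle point; optimal play is mixed.
Let Firm A play Expand with probability p. Expected payoff against Match: 7p + (-1)(1−p) = 8p − 1; against Undercut: (-3)p + 2(1−p) = −5p + 2.
Setting these equal: 8p − 1 = −5p + 2 ⇒ 13p = 3 ⇒ p = 3/13, and the value is (8)·(3/13) − 1 = 11/13.
For Firm B: with q = P(Match), equating Expand's and Cut's payoffs gives 10q − 3 = −3q + 2 ⇒ q = 5/13.

11/13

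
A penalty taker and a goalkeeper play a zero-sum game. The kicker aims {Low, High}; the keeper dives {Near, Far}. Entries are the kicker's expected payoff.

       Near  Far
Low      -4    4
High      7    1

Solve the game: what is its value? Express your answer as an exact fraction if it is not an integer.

Row minima: Low → -4, High → 1; maximin = 1.
Column maxima: Near → 7, Far → 4; minimax = 4.
1 ≠ 4, so there is no saddle point; optimal play is mixed.
Let the kicker play Low with probability p. Expected payoff against Near: (-4)p + 7(1−p) = −11p + 7; against Far: 4p + 1(1−p) = 3p + 1.
Setting these equal: −11p + 7 = 3p + 1 ⇒ −14p = -6 ⇒ p = 3/7, and the value is (-11)·(3/7) + 7 = 16/7.
For the keeper: with q = P(Near), equating Low's and High's payoffs gives −8q + 4 = 6q + 1 ⇒ q = 3/14.

16/7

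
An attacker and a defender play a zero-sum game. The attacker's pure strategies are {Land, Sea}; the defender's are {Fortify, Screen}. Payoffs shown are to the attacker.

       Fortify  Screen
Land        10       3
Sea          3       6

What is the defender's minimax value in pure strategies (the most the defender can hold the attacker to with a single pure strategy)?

Column maxima: Fortify → 10, Screen → 6.
The smallest of these is 6.

6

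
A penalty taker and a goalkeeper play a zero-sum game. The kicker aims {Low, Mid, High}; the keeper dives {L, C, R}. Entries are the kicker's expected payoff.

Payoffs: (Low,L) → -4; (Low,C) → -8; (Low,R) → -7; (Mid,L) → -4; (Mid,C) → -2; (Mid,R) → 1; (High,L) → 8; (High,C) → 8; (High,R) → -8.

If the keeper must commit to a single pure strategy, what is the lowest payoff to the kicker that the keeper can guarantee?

Column maxima: L → 8, C → 8, R → 1.
The smallest of these is 1.

1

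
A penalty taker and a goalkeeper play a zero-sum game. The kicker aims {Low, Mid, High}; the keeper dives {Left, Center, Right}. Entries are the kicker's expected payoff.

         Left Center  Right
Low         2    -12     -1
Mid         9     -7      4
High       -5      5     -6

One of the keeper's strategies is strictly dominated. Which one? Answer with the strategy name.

Left

Right holds the kicker's payoff strictly below Left in every row: -1 < 2, 4 < 9, -6 < -5.
So Left is strictly dominated for the keeper.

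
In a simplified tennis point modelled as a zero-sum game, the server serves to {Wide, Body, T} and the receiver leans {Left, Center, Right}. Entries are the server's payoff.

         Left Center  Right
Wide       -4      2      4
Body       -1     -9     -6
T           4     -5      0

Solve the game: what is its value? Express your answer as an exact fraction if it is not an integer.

Row minima: Wide → -4, Body → -9, T → -5; maximin = -4.
Column maxima: Left → 4, Center → 2, Right → 4; minimax = 2.
-4 ≠ 2, so there is no saddle point; optimal play is mixed.
Body is strictly dominated by T, so the server never plays it.
Right is strictly dominated by Center (it gives the server strictly more in every row), so the receiver never plays it.
On the remaining 2×2 (Wide, T vs Left, Center):
Let the server play Wide with probability p. Expected payoff against Left: (-4)p + 4(1−p) = −8p + 4; against Center: 2p + (-5)(1−p) = 7p − 5.
Setting these equal: −8p + 4 = 7p − 5 ⇒ −15p = -9 ⇒ p = 3/5, and the value is (-8)·(3/5) + 4 = -4/5.
For the receiver: with q = P(Left), equating Wide's and T's payoffs gives −6q + 2 = 9q − 5 ⇒ q = 7/15.

-4/5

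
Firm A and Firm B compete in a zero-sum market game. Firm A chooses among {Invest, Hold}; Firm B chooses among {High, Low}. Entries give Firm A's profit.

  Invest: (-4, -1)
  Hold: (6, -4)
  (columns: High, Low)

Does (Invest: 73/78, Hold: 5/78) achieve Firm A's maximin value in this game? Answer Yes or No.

No

Against High this mix gives (73/78)·(-4) + (5/78)·6 = -131/39.
Against Low this mix gives (73/78)·(-1) + (5/78)·(-4) = -31/26.
Firm B will play High, holding Firm A to -131/39. Shifting weight toward the row that does better against High would raise this floor (the equalizing mix achieves -22/13 against both High and Low), so the proposed strategy is not optimal.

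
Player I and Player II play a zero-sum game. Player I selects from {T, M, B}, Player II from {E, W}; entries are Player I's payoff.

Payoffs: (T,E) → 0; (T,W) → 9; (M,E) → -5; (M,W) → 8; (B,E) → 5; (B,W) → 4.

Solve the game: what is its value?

Row minima: T → 0, M → -5, B → 4; maximin = 4.
Column maxima: E → 5, W → 9; minimax = 5.
4 ≠ 5, so there is no saddle point; optimal play is mixed.
M is strictly dominated by T, so Player I never plays it.
On the remaining 2×2 (T, B vs E, W):
Let Player I play T with probability p. Expected payoff against E: 0p + 5(1−p) = −5p + 5; against W: 9p + 4(1−p) = 5p + 4.
Setting these equal: −5p + 5 = 5p + 4 ⇒ −10p = -1 ⇒ p = 1/10, and the value is (-5)·(1/10) + 5 = 9/2.
For Player II: with q = P(E), equating T's and B's payoffs gives −9q + 9 = q + 4 ⇒ q = 1/2.

9/2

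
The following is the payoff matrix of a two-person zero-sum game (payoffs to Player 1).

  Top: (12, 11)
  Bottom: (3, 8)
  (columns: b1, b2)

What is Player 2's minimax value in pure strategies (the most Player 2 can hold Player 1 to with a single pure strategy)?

Column maxima: b1 → 12, b2 → 11.
The smallest of these is 11.

11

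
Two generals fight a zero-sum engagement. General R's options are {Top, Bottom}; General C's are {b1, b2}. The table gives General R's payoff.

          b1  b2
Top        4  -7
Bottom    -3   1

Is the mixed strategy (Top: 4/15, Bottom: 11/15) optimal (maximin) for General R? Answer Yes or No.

Against b1 this mix gives (4/15)·4 + (11/15)·(-3) = -17/15.
Against b2 this mix gives (4/15)·(-7) + (11/15)·1 = -17/15.
All of General C's active replies (b1, b2) yield -17/15, and no column does worse for General R. The mix makes General C indifferent and guarantees -17/15, so it is optimal.

Yes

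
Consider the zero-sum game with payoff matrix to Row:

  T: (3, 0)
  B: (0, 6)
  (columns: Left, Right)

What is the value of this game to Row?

2

Row minima: T → 0, B → 0; maximin = 0.
Column maxima: Left → 3, Right → 6; minimax = 3.
0 ≠ 3, so there is no saddle point; optimal play is mixed.
Let Row play T with probability p. Expected payoff against Left: 3p + 0(1−p) = 3p; against Right: 0p + 6(1−p) = −6p + 6.
Setting these equal: 3p = −6p + 6 ⇒ 9p = 6 ⇒ p = 2/3, and the value is (3)·(2/3) = 2.
For Column: with q = P(Left), equating T's and B's payoffs gives 3q = −6q + 6 ⇒ q = 2/3.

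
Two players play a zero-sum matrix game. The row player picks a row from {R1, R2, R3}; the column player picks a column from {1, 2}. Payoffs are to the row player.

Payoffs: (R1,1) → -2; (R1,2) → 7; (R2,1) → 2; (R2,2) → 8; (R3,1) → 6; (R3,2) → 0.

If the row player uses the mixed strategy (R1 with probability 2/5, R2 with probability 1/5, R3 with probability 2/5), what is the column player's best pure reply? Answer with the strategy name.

If the column player plays 1, the row player's expected payoff is (2/5)·(-2) + (1/5)·2 + (2/5)·6 = 2.
If the column player plays 2, the row player's expected payoff is (2/5)·7 + (1/5)·8 + (2/5)·0 = 22/5.
The column player minimizes the row player's payoff; the smallest is 2, so the best response is 1.

1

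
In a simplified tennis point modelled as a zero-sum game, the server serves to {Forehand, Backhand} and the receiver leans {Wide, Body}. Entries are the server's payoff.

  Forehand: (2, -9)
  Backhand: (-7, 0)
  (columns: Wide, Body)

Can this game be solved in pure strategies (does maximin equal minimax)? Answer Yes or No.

No

Row minima: Forehand → -9, Backhand → -7; maximin = -7.
Column maxima: Wide → 2, Body → 0; minimax = 0.
-7 ≠ 0, so no pure-strategy equilibrium exists.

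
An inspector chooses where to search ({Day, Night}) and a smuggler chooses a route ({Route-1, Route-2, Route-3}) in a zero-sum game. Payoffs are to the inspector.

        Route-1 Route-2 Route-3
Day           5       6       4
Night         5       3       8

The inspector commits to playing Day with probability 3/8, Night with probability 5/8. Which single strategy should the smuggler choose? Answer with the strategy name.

Route-2

If the smuggler plays Route-1, the inspector's expected payoff is (3/8)·5 + (5/8)·5 = 5.
If the smuggler plays Route-2, the inspector's expected payoff is (3/8)·6 + (5/8)·3 = 33/8.
If the smuggler plays Route-3, the inspector's expected payoff is (3/8)·4 + (5/8)·8 = 13/2.
The smuggler minimizes the inspector's payoff; the smallest is 33/8, so the best response is Route-2.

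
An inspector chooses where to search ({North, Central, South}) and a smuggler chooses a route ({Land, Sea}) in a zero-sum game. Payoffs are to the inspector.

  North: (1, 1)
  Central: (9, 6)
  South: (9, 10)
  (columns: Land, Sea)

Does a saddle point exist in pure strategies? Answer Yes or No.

Yes

Row minima: North → 1, Central → 6, South → 9; maximin = 9.
Column maxima: Land → 9, Sea → 10; minimax = 9.
maximin = minimax = 9, so a saddle point exists.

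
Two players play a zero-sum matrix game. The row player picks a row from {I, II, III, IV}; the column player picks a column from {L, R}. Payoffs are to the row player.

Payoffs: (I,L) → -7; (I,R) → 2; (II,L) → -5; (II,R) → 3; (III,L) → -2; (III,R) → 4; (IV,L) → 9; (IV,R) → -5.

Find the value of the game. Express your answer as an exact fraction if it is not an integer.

Row minima: I → -7, II → -5, III → -2, IV → -5; maximin = -2.
Column maxima: L → 9, R → 4; minimax = 4.
-2 ≠ 4, so there is no saddle point; optimal play is mixed.
I is strictly dominated by II, so the row player never plays it.
II is strictly dominated by III, so the row player never plays it.
On the remaining 2×2 (III, IV vs L, R):
Let the row player play III with probability p. Expected payoff against L: (-2)p + 9(1−p) = −11p + 9; against R: 4p + (-5)(1−p) = 9p − 5.
Setting these equal: −11p + 9 = 9p − 5 ⇒ −20p = -14 ⇒ p = 7/10, and the value is (-11)·(7/10) + 9 = 13/10.
For the column player: with q = P(L), equating III's and IV's payoffs gives −6q + 4 = 14q − 5 ⇒ q = 9/20.

13/10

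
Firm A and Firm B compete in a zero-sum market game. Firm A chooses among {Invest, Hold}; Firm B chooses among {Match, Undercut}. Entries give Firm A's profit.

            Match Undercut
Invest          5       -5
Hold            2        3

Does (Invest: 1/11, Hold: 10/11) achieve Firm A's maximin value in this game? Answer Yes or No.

Against Match this mix gives (1/11)·5 + (10/11)·2 = 25/11.
Against Undercut this mix gives (1/11)·(-5) + (10/11)·3 = 25/11.
All of Firm B's active replies (Match, Undercut) yield 25/11, and no column does worse for Firm A. The mix makes Firm B indifferent and guarantees 25/11, so it is optimal.

Yes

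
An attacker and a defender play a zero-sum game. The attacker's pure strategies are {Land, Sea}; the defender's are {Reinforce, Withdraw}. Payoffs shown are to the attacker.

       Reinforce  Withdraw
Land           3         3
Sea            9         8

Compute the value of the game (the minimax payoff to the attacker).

8

Row minima: Land → 3, Sea → 8; maximin = 8.
Column maxima: Reinforce → 9, Withdraw → 8; minimax = 8.
Since maximin = minimax = 8, there is a saddle point and the value is 8.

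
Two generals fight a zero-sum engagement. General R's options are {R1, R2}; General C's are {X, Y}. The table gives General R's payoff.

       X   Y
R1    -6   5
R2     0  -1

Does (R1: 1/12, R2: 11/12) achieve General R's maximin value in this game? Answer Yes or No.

Yes

Against X this mix gives (1/12)·(-6) + (11/12)·0 = -1/2.
Against Y this mix gives (1/12)·5 + (11/12)·(-1) = -1/2.
All of General C's active replies (X, Y) yield -1/2, and no column does worse for General R. The mix makes General C indifferent and guarantees -1/2, so it is optimal.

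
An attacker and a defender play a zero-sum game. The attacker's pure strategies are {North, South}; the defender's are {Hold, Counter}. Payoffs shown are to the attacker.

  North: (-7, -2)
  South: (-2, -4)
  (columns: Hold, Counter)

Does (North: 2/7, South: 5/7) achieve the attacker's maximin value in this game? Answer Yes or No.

Against Hold this mix gives (2/7)·(-7) + (5/7)·(-2) = -24/7.
Against Counter this mix gives (2/7)·(-2) + (5/7)·(-4) = -24/7.
All of the defender's active replies (Hold, Counter) yield -24/7, and no column does worse for the attacker. The mix makes the defender indifferent and guarantees -24/7, so it is optimal.

Yes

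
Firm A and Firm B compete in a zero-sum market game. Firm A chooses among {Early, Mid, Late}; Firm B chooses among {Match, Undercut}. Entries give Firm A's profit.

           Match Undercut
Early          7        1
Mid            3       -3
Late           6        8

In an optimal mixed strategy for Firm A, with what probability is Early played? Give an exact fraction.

Row minima: Early → 1, Mid → -3, Late → 6; maximin = 6.
Column maxima: Match → 7, Undercut → 8; minimax = 7.
6 ≠ 7, so there is no saddle point; optimal play is mixed.
Mid is strictly dominated by Early, so Firm A never plays it.
On the remaining 2×2 (Early, Late vs Match, Undercut):
Let Firm A play Early with probability p. Expected payoff against Match: 7p + 6(1−p) = p + 6; against Undercut: 1p + 8(1−p) = −7p + 8.
Setting these equal: p + 6 = −7p + 8 ⇒ 8p = 2 ⇒ p = 1/4, and the value is (1)·(1/4) + 6 = 25/4.
For Firm B: with q = P(Match), equating Early's and Late's payoffs gives 6q + 1 = −2q + 8 ⇒ q = 7/8.

1/4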